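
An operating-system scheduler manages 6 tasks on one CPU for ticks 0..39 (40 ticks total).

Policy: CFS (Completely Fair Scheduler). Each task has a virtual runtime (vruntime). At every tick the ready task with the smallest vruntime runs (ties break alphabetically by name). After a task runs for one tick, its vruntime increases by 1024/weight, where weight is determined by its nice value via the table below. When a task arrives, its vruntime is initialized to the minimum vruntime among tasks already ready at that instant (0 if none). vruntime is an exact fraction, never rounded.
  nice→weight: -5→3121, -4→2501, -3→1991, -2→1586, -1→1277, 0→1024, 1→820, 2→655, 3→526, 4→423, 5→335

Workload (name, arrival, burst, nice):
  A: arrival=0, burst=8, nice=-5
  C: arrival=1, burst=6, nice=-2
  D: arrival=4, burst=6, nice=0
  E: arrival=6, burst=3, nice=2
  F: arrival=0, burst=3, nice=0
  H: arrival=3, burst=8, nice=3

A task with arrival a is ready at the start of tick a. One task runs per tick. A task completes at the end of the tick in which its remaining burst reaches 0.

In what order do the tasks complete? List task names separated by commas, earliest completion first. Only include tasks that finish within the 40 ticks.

completion order = F, A, C, E, D, H

t=0: vr[A=0 F=0] → run A
t=1: vr[A=1024/3121 C=0 F=0] → run C
t=2: vr[A=1024/3121 C=512/793 F=0] → run F
t=3: vr[A=1024/3121 C=512/793 F=1 H=1024/3121] → run A
t=4: vr[A=2048/3121 C=512/793 D=1024/3121 F=1 H=1024/3121] → run D
t=5: vr[A=2048/3121 C=512/793 D=4145/3121 F=1 H=1024/3121] → run H
t=6: vr[A=2048/3121 C=512/793 D=4145/3121 E=512/793 F=1 H=1867264/820823] → run C
t=7: vr[A=2048/3121 C=1024/793 D=4145/3121 E=512/793 F=1 H=1867264/820823] → run E
t=8: vr[A=2048/3121 C=1024/793 D=4145/3121 E=1147392/519415 F=1 H=1867264/820823] → run A
t=9: vr[A=3072/3121 C=1024/793 D=4145/3121 E=1147392/519415 F=1 H=1867264/820823] → run A
t=10: vr[A=4096/3121 C=1024/793 D=4145/3121 E=1147392/519415 F=1 H=1867264/820823] → run F
t=11: vr[A=4096/3121 C=1024/793 D=4145/3121 E=1147392/519415 F=2 H=1867264/820823] → run C
t=12: vr[A=4096/3121 C=1536/793 D=4145/3121 E=1147392/519415 F=2 H=1867264/820823] → run A
t=13: vr[A=5120/3121 C=1536/793 D=4145/3121 E=1147392/519415 F=2 H=1867264/820823] → run D
t=14: vr[A=5120/3121 C=1536/793 D=7266/3121 E=1147392/519415 F=2 H=1867264/820823] → run A
t=15: vr[A=6144/3121 C=1536/793 D=7266/3121 E=1147392/519415 F=2 H=1867264/820823] → run C
t=16: vr[A=6144/3121 C=2048/793 D=7266/3121 E=1147392/519415 F=2 H=1867264/820823] → run A
t=17: vr[A=7168/3121 C=2048/793 D=7266/3121 E=1147392/519415 F=2 H=1867264/820823] → run F
t=18: vr[A=7168/3121 C=2048/793 D=7266/3121 E=1147392/519415 H=1867264/820823] → run E
t=19: vr[A=7168/3121 C=2048/793 D=7266/3121 E=1959424/519415 H=1867264/820823] → run H
t=20: vr[A=7168/3121 C=2048/793 D=7266/3121 E=1959424/519415 H=3465216/820823] → run A
t=21: vr[C=2048/793 D=7266/3121 E=1959424/519415 H=3465216/820823] → run D
t=22: vr[C=2048/793 D=10387/3121 E=1959424/519415 H=3465216/820823] → run C
t=23: vr[C=2560/793 D=10387/3121 E=1959424/519415 H=3465216/820823] → run C
t=24: vr[D=10387/3121 E=1959424/519415 H=3465216/820823] → run D
t=25: vr[D=13508/3121 E=1959424/519415 H=3465216/820823] → run E
t=26: vr[D=13508/3121 H=3465216/820823] → run H
t=27: vr[D=13508/3121 H=5063168/820823] → run D
t=28: vr[D=16629/3121 H=5063168/820823] → run D
t=29: vr[H=5063168/820823] → run H
t=30: vr[H=6661120/820823] → run H
t=31: vr[H=8259072/820823] → run H
t=32: vr[H=9857024/820823] → run H
t=33: vr[H=11454976/820823] → run H
t=34: (idle)
t=35: (idle)
t=36: (idle)
t=37: (idle)
t=38: (idle)
t=39: (idle)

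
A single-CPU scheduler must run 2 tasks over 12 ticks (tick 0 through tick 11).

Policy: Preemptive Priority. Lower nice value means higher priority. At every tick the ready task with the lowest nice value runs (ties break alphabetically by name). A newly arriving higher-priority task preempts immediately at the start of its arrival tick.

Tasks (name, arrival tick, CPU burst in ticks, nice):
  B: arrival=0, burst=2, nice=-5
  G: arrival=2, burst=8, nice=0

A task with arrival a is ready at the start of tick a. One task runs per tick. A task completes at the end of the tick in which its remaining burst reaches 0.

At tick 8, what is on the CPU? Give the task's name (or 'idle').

running at tick 8 = G

t=0: ready={B} → run B
t=1: ready={B} → run B
t=2: ready={G} → run G
t=3: ready={G} → run G
t=4: ready={G} → run G
t=5: ready={G} → run G
t=6: ready={G} → run G
t=7: ready={G} → run G
t=8: ready={G} → run G
t=9: ready={G} → run G
t=10: (idle)
t=11: (idle)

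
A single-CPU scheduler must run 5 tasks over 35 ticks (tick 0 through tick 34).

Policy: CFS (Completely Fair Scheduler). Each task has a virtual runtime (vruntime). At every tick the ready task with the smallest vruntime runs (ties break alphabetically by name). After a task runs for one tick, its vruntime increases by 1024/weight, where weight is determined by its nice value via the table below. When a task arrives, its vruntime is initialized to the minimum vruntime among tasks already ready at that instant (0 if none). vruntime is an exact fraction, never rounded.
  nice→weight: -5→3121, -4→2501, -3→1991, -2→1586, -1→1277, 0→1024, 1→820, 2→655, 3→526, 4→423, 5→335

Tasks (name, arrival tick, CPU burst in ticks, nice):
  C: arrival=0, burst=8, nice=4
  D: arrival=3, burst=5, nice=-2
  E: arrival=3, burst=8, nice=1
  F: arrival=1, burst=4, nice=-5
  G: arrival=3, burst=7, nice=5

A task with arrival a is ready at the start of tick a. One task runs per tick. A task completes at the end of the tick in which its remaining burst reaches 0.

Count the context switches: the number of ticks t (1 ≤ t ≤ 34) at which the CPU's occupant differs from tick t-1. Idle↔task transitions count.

t=0: vr[C=0] → run C
t=1: vr[C=1024/423 F=1024/423] → run C
t=2: vr[C=2048/423 F=1024/423] → run F
t=3: vr[C=2048/423 D=3629056/1320183 E=3629056/1320183 F=3629056/1320183 G=3629056/1320183] → run D
t=4: vr[C=2048/423 D=3553775104/1046905119 E=3629056/1320183 F=3629056/1320183 G=3629056/1320183] → run E
t=5: vr[C=2048/423 D=3553775104/1046905119 E=1081923328/270637515 F=3629056/1320183 G=3629056/1320183] → run F
t=6: vr[C=2048/423 D=3553775104/1046905119 E=1081923328/270637515 F=4062208/1320183 G=3629056/1320183] → run G
t=7: vr[C=2048/423 D=3553775104/1046905119 E=1081923328/270637515 F=4062208/1320183 G=2567601152/442261305] → run F
t=8: vr[C=2048/423 D=3553775104/1046905119 E=1081923328/270637515 F=4495360/1320183 G=2567601152/442261305] → run D
t=9: vr[C=2048/423 D=4229708800/1046905119 E=1081923328/270637515 F=4495360/1320183 G=2567601152/442261305] → run F
t=10: vr[C=2048/423 D=4229708800/1046905119 E=1081923328/270637515 G=2567601152/442261305] → run E
t=11: vr[C=2048/423 D=4229708800/1046905119 E=1419890176/270637515 G=2567601152/442261305] → run D
t=12: vr[C=2048/423 D=4905642496/1046905119 E=1419890176/270637515 G=2567601152/442261305] → run D
t=13: vr[C=2048/423 D=5581576192/1046905119 E=1419890176/270637515 G=2567601152/442261305] → run C
t=14: vr[C=1024/141 D=5581576192/1046905119 E=1419890176/270637515 G=2567601152/442261305] → run E
t=15: vr[C=1024/141 D=5581576192/1046905119 E=1757857024/270637515 G=2567601152/442261305] → run D
t=16: vr[C=1024/141 E=1757857024/270637515 G=2567601152/442261305] → run G
t=17: vr[C=1024/141 E=1757857024/270637515 G=3919468544/442261305] → run E
t=18: vr[C=1024/141 E=2095823872/270637515 G=3919468544/442261305] → run C
t=19: vr[C=4096/423 E=2095823872/270637515 G=3919468544/442261305] → run E
t=20: vr[C=4096/423 E=486758144/54127503 G=3919468544/442261305] → run G
t=21: vr[C=4096/423 E=486758144/54127503 G=5271335936/442261305] → run E
t=22: vr[C=4096/423 E=2771757568/270637515 G=5271335936/442261305] → run C
t=23: vr[C=5120/423 E=2771757568/270637515 G=5271335936/442261305] → run E
t=24: vr[C=5120/423 E=3109724416/270637515 G=5271335936/442261305] → run E
t=25: vr[C=5120/423 G=5271335936/442261305] → run G
t=26: vr[C=5120/423 G=6623203328/442261305] → run C
t=27: vr[C=2048/141 G=6623203328/442261305] → run C
t=28: vr[C=7168/423 G=6623203328/442261305] → run G
t=29: vr[C=7168/423 G=1595014144/88452261] → run C
t=30: vr[G=1595014144/88452261] → run G
t=31: vr[G=9326938112/442261305] → run G
t=32: (idle)
t=33: (idle)
t=34: (idle)

context switches = 27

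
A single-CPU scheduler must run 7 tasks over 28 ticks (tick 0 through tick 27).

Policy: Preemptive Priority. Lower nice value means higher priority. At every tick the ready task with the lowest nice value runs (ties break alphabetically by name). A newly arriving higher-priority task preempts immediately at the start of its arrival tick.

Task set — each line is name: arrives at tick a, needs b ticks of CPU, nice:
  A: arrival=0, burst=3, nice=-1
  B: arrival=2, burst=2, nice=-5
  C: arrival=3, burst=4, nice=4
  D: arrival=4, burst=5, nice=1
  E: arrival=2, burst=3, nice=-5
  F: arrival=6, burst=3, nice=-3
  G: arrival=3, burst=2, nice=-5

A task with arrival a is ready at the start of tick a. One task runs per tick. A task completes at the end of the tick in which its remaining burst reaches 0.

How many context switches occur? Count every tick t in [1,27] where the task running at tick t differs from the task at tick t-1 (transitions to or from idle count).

context switches = 8

t=0: ready={A} → run A
t=1: ready={A} → run A
t=2: ready={A,B,E} → run B
t=3: ready={A,B,C,E,G} → run B
t=4: ready={A,C,D,E,G} → run E
t=5: ready={A,C,D,E,G} → run E
t=6: ready={A,C,D,E,F,G} → run E
t=7: ready={A,C,D,F,G} → run G
t=8: ready={A,C,D,F,G} → run G
t=9: ready={A,C,D,F} → run F
t=10: ready={A,C,D,F} → run F
t=11: ready={A,C,D,F} → run F
t=12: ready={A,C,D} → run A
t=13: ready={C,D} → run D
t=14: ready={C,D} → run D
t=15: ready={C,D} → run D
t=16: ready={C,D} → run D
t=17: ready={C,D} → run D
t=18: ready={C} → run C
t=19: ready={C} → run C
t=20: ready={C} → run C
t=21: ready={C} → run C
t=22: (idle)
t=23: (idle)
t=24: (idle)
t=25: (idle)
t=26: (idle)
t=27: (idle)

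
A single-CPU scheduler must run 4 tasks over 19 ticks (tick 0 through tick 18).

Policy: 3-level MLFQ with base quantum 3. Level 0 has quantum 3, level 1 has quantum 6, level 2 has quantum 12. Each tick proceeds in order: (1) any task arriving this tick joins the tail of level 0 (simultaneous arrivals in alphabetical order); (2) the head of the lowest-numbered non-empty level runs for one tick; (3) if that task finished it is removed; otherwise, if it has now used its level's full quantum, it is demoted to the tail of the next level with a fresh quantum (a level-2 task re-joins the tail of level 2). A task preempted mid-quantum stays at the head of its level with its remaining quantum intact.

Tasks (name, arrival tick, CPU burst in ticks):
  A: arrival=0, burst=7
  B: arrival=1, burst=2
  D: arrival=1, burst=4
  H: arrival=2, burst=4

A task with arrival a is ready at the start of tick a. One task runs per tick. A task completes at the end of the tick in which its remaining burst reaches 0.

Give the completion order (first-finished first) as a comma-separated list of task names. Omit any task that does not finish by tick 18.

t=0: L0/L1/L2 = A/-/- → run A
t=1: L0/L1/L2 = ABD/-/- → run A
t=2: L0/L1/L2 = ABDH/-/- → run A
t=3: L0/L1/L2 = BDH/A/- → run B
t=4: L0/L1/L2 = BDH/A/- → run B
t=5: L0/L1/L2 = DH/A/- → run D
t=6: L0/L1/L2 = DH/A/- → run D
t=7: L0/L1/L2 = DH/A/- → run D
t=8: L0/L1/L2 = H/AD/- → run H
t=9: L0/L1/L2 = H/AD/- → run H
t=10: L0/L1/L2 = H/AD/- → run H
t=11: L0/L1/L2 = -/ADH/- → run A
t=12: L0/L1/L2 = -/ADH/- → run A
t=13: L0/L1/L2 = -/ADH/- → run A
t=14: L0/L1/L2 = -/ADH/- → run A
t=15: L0/L1/L2 = -/DH/- → run D
t=16: L0/L1/L2 = -/H/- → run H
t=17: (idle)
t=18: (idle)

completion order = B, A, D, H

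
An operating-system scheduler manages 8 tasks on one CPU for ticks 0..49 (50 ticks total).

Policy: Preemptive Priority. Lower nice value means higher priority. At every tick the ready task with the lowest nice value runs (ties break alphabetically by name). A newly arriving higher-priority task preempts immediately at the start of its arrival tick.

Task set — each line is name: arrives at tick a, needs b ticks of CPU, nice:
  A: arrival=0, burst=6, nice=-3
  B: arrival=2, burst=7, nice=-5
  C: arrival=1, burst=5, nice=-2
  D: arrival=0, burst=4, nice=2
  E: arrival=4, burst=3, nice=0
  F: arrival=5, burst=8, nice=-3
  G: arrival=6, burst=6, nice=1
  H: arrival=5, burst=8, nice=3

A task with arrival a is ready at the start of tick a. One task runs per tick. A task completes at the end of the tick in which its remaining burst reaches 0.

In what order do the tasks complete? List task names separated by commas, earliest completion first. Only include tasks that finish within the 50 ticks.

t=0: ready={A,D} → run A
t=1: ready={A,C,D} → run A
t=2: ready={A,B,C,D} → run B
t=3: ready={A,B,C,D} → run B
t=4: ready={A,B,C,D,E} → run B
t=5: ready={A,B,C,D,E,F,H} → run B
t=6: ready={A,B,C,D,E,F,G,H} → run B
t=7: ready={A,B,C,D,E,F,G,H} → run B
t=8: ready={A,B,C,D,E,F,G,H} → run B
t=9: ready={A,C,D,E,F,G,H} → run A
t=10: ready={A,C,D,E,F,G,H} → run A
t=11: ready={A,C,D,E,F,G,H} → run A
t=12: ready={A,C,D,E,F,G,H} → run A
t=13: ready={C,D,E,F,G,H} → run F
t=14: ready={C,D,E,F,G,H} → run F
t=15: ready={C,D,E,F,G,H} → run F
t=16: ready={C,D,E,F,G,H} → run F
t=17: ready={C,D,E,F,G,H} → run F
t=18: ready={C,D,E,F,G,H} → run F
t=19: ready={C,D,E,F,G,H} → run F
t=20: ready={C,D,E,F,G,H} → run F
t=21: ready={C,D,E,G,H} → run C
t=22: ready={C,D,E,G,H} → run C
t=23: ready={C,D,E,G,H} → run C
t=24: ready={C,D,E,G,H} → run C
t=25: ready={C,D,E,G,H} → run C
t=26: ready={D,E,G,H} → run E
t=27: ready={D,E,G,H} → run E
t=28: ready={D,E,G,H} → run E
t=29: ready={D,G,H} → run G
t=30: ready={D,G,H} → run G
t=31: ready={D,G,H} → run G
t=32: ready={D,G,H} → run G
t=33: ready={D,G,H} → run G
t=34: ready={D,G,H} → run G
t=35: ready={D,H} → run D
t=36: ready={D,H} → run D
t=37: ready={D,H} → run D
t=38: ready={D,H} → run D
t=39: ready={H} → run H
t=40: ready={H} → run H
t=41: ready={H} → run H
t=42: ready={H} → run H
t=43: ready={H} → run H
t=44: ready={H} → run H
t=45: ready={H} → run H
t=46: ready={H} → run H
t=47: (idle)
t=48: (idle)
t=49: (idle)

completion order = B, A, F, C, E, G, D, H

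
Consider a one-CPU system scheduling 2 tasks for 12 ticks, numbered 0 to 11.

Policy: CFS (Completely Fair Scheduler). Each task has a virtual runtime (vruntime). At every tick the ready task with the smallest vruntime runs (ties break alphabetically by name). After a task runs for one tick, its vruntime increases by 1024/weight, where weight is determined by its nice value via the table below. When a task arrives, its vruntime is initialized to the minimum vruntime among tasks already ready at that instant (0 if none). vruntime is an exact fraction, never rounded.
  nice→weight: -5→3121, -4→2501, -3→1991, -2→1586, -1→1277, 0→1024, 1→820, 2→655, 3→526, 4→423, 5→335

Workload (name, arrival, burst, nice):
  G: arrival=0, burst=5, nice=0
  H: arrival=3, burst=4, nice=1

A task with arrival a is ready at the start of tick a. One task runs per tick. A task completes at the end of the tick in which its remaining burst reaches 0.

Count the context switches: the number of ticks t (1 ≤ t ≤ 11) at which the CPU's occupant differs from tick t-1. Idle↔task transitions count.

t=0: vr[G=0] → run G
t=1: vr[G=1] → run G
t=2: vr[G=2] → run G
t=3: vr[G=3 H=3] → run G
t=4: vr[G=4 H=3] → run H
t=5: vr[G=4 H=871/205] → run G
t=6: vr[H=871/205] → run H
t=7: vr[H=1127/205] → run H
t=8: vr[H=1383/205] → run H
t=9: (idle)
t=10: (idle)
t=11: (idle)

context switches = 4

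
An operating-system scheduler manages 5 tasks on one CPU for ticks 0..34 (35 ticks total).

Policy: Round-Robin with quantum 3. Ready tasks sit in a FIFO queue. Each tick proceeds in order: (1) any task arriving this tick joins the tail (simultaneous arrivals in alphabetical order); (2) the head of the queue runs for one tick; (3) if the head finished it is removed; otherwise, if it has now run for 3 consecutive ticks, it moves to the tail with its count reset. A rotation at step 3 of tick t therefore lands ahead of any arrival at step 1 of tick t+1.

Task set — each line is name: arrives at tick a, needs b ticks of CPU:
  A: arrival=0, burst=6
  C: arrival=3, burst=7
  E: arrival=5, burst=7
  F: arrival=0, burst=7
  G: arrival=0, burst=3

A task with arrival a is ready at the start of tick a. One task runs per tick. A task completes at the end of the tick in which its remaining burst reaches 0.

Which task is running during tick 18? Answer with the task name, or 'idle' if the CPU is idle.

t=0: queue=[A,F,G] q_used=0 → run A
t=1: queue=[A,F,G] q_used=1 → run A
t=2: queue=[A,F,G] q_used=2 → run A
t=3: queue=[F,G,A,C] q_used=0 → run F
t=4: queue=[F,G,A,C] q_used=1 → run F
t=5: queue=[F,G,A,C,E] q_used=2 → run F
t=6: queue=[G,A,C,E,F] q_used=0 → run G
t=7: queue=[G,A,C,E,F] q_used=1 → run G
t=8: queue=[G,A,C,E,F] q_used=2 → run G
t=9: queue=[A,C,E,F] q_used=0 → run A
t=10: queue=[A,C,E,F] q_used=1 → run A
t=11: queue=[A,C,E,F] q_used=2 → run A
t=12: queue=[C,E,F] q_used=0 → run C
t=13: queue=[C,E,F] q_used=1 → run C
t=14: queue=[C,E,F] q_used=2 → run C
t=15: queue=[E,F,C] q_used=0 → run E
t=16: queue=[E,F,C] q_used=1 → run E
t=17: queue=[E,F,C] q_used=2 → run E
t=18: queue=[F,C,E] q_used=0 → run F
t=19: queue=[F,C,E] q_used=1 → run F
t=20: queue=[F,C,E] q_used=2 → run F
t=21: queue=[C,E,F] q_used=0 → run C
t=22: queue=[C,E,F] q_used=1 → run C
t=23: queue=[C,E,F] q_used=2 → run C
t=24: queue=[E,F,C] q_used=0 → run E
t=25: queue=[E,F,C] q_used=1 → run E
t=26: queue=[E,F,C] q_used=2 → run E
t=27: queue=[F,C,E] q_used=0 → run F
t=28: queue=[C,E] q_used=0 → run C
t=29: queue=[E] q_used=0 → run E
t=30: (idle)
t=31: (idle)
t=32: (idle)
t=33: (idle)
t=34: (idle)

running at tick 18 = F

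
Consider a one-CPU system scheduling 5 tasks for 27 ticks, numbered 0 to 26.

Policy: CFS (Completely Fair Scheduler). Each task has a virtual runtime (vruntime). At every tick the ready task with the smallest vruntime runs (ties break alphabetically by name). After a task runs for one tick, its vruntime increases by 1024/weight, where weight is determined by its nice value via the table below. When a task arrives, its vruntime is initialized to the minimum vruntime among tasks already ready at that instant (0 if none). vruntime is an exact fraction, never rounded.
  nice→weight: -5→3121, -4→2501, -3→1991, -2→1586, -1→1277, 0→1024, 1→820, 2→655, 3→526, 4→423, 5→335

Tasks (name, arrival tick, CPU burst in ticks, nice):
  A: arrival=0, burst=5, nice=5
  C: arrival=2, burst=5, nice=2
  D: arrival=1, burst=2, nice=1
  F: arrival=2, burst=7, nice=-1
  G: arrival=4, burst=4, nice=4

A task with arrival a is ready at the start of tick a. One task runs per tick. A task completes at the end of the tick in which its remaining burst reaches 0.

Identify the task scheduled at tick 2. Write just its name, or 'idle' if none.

t=0: vr[A=0] → run A
t=1: vr[A=1024/335 D=1024/335] → run A
t=2: vr[A=2048/335 C=1024/335 D=1024/335 F=1024/335] → run C
t=3: vr[A=2048/335 C=202752/43885 D=1024/335 F=1024/335] → run D
t=4: vr[A=2048/335 C=202752/43885 D=59136/13735 F=1024/335 G=1024/335] → run F
t=5: vr[A=2048/335 C=202752/43885 D=59136/13735 F=1650688/427795 G=1024/335] → run G
t=6: vr[A=2048/335 C=202752/43885 D=59136/13735 F=1650688/427795 G=776192/141705] → run F
t=7: vr[A=2048/335 C=202752/43885 D=59136/13735 F=1993728/427795 G=776192/141705] → run D
t=8: vr[A=2048/335 C=202752/43885 F=1993728/427795 G=776192/141705] → run C
t=9: vr[A=2048/335 C=54272/8777 F=1993728/427795 G=776192/141705] → run F
t=10: vr[A=2048/335 C=54272/8777 F=2336768/427795 G=776192/141705] → run F
t=11: vr[A=2048/335 C=54272/8777 F=2679808/427795 G=776192/141705] → run G
t=12: vr[A=2048/335 C=54272/8777 F=2679808/427795 G=1119232/141705] → run A
t=13: vr[A=3072/335 C=54272/8777 F=2679808/427795 G=1119232/141705] → run C
t=14: vr[A=3072/335 C=339968/43885 F=2679808/427795 G=1119232/141705] → run F
t=15: vr[A=3072/335 C=339968/43885 F=3022848/427795 G=1119232/141705] → run F
t=16: vr[A=3072/335 C=339968/43885 F=3365888/427795 G=1119232/141705] → run C
t=17: vr[A=3072/335 C=408576/43885 F=3365888/427795 G=1119232/141705] → run F
t=18: vr[A=3072/335 C=408576/43885 G=1119232/141705] → run G
t=19: vr[A=3072/335 C=408576/43885 G=487424/47235] → run A
t=20: vr[A=4096/335 C=408576/43885 G=487424/47235] → run C
t=21: vr[A=4096/335 G=487424/47235] → run G
t=22: vr[A=4096/335] → run A
t=23: (idle)
t=24: (idle)
t=25: (idle)
t=26: (idle)

running at tick 2 = C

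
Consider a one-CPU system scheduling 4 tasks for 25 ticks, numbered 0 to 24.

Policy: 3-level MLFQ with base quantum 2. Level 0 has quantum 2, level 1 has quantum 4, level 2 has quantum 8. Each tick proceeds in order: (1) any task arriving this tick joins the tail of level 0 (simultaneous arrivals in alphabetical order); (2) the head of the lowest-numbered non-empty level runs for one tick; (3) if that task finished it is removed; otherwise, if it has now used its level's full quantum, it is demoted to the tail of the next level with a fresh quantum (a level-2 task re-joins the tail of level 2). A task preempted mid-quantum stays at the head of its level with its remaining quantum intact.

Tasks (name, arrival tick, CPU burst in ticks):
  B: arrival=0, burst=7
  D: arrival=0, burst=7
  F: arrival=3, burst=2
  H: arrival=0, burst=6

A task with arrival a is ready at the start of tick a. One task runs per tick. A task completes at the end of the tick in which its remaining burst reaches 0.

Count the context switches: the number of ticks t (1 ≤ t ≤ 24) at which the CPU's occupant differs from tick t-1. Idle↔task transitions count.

context switches = 9

t=0: L0/L1/L2 = BDH/-/- → run B
t=1: L0/L1/L2 = BDH/-/- → run B
t=2: L0/L1/L2 = DH/B/- → run D
t=3: L0/L1/L2 = DHF/B/- → run D
t=4: L0/L1/L2 = HF/BD/- → run H
t=5: L0/L1/L2 = HF/BD/- → run H
t=6: L0/L1/L2 = F/BDH/- → run F
t=7: L0/L1/L2 = F/BDH/- → run F
t=8: L0/L1/L2 = -/BDH/- → run B
t=9: L0/L1/L2 = -/BDH/- → run B
t=10: L0/L1/L2 = -/BDH/- → run B
t=11: L0/L1/L2 = -/BDH/- → run B
t=12: L0/L1/L2 = -/DH/B → run D
t=13: L0/L1/L2 = -/DH/B → run D
t=14: L0/L1/L2 = -/DH/B → run D
t=15: L0/L1/L2 = -/DH/B → run D
t=16: L0/L1/L2 = -/H/BD → run H
t=17: L0/L1/L2 = -/H/BD → run H
t=18: L0/L1/L2 = -/H/BD → run H
t=19: L0/L1/L2 = -/H/BD → run H
t=20: L0/L1/L2 = -/-/BD → run B
t=21: L0/L1/L2 = -/-/D → run D
t=22: (idle)
t=23: (idle)
t=24: (idle)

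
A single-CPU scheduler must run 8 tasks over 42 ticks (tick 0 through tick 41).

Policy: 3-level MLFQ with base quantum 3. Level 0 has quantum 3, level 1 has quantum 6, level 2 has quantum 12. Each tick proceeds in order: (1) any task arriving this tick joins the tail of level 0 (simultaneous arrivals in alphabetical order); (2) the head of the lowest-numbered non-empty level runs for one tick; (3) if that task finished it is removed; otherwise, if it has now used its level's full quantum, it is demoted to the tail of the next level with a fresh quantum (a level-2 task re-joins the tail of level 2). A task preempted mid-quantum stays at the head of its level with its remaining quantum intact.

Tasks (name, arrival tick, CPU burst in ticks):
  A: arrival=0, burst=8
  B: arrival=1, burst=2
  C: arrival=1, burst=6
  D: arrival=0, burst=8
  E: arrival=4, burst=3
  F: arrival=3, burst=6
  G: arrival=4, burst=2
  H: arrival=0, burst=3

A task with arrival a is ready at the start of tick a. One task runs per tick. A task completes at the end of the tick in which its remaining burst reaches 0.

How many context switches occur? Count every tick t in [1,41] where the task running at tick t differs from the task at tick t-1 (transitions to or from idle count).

t=0: L0/L1/L2 = ADH/-/- → run A
t=1: L0/L1/L2 = ADHBC/-/- → run A
t=2: L0/L1/L2 = ADHBC/-/- → run A
t=3: L0/L1/L2 = DHBCF/A/- → run D
t=4: L0/L1/L2 = DHBCFEG/A/- → run D
t=5: L0/L1/L2 = DHBCFEG/A/- → run D
t=6: L0/L1/L2 = HBCFEG/AD/- → run H
t=7: L0/L1/L2 = HBCFEG/AD/- → run H
t=8: L0/L1/L2 = HBCFEG/AD/- → run H
t=9: L0/L1/L2 = BCFEG/AD/- → run B
t=10: L0/L1/L2 = BCFEG/AD/- → run B
t=11: L0/L1/L2 = CFEG/AD/- → run C
t=12: L0/L1/L2 = CFEG/AD/- → run C
t=13: L0/L1/L2 = CFEG/AD/- → run C
t=14: L0/L1/L2 = FEG/ADC/- → run F
t=15: L0/L1/L2 = FEG/ADC/- → run F
t=16: L0/L1/L2 = FEG/ADC/- → run F
t=17: L0/L1/L2 = EG/ADCF/- → run E
t=18: L0/L1/L2 = EG/ADCF/- → run E
t=19: L0/L1/L2 = EG/ADCF/- → run E
t=20: L0/L1/L2 = G/ADCF/- → run G
t=21: L0/L1/L2 = G/ADCF/- → run G
t=22: L0/L1/L2 = -/ADCF/- → run A
t=23: L0/L1/L2 = -/ADCF/- → run A
t=24: L0/L1/L2 = -/ADCF/- → run A
t=25: L0/L1/L2 = -/ADCF/- → run A
t=26: L0/L1/L2 = -/ADCF/- → run A
t=27: L0/L1/L2 = -/DCF/- → run D
t=28: L0/L1/L2 = -/DCF/- → run D
t=29: L0/L1/L2 = -/DCF/- → run D
t=30: L0/L1/L2 = -/DCF/- → run D
t=31: L0/L1/L2 = -/DCF/- → run D
t=32: L0/L1/L2 = -/CF/- → run C
t=33: L0/L1/L2 = -/CF/- → run C
t=34: L0/L1/L2 = -/CF/- → run C
t=35: L0/L1/L2 = -/F/- → run F
t=36: L0/L1/L2 = -/F/- → run F
t=37: L0/L1/L2 = -/F/- → run F
t=38: (idle)
t=39: (idle)
t=40: (idle)
t=41: (idle)

context switches = 12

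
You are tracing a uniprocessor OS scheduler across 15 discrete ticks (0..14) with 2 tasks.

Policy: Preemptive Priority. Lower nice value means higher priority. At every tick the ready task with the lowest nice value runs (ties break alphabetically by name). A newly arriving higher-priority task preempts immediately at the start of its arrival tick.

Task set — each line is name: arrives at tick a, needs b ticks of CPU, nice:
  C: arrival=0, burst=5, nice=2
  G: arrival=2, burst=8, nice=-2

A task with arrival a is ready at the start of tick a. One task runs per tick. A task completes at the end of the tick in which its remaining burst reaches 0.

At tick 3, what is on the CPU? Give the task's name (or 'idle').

running at tick 3 = G

t=0: ready={C} → run C
t=1: ready={C} → run C
t=2: ready={C,G} → run G
t=3: ready={C,G} → run G
t=4: ready={C,G} → run G
t=5: ready={C,G} → run G
t=6: ready={C,G} → run G
t=7: ready={C,G} → run G
t=8: ready={C,G} → run G
t=9: ready={C,G} → run G
t=10: ready={C} → run C
t=11: ready={C} → run C
t=12: ready={C} → run C
t=13: (idle)
t=14: (idle)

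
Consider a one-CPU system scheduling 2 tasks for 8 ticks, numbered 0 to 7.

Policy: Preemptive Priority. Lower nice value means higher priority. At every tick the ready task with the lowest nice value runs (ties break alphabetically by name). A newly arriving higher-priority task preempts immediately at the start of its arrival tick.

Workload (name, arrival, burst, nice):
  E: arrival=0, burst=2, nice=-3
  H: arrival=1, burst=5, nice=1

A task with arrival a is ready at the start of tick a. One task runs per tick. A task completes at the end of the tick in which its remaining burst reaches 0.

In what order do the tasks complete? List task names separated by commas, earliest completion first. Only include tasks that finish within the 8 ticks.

t=0: ready={E} → run E
t=1: ready={E,H} → run E
t=2: ready={H} → run H
t=3: ready={H} → run H
t=4: ready={H} → run H
t=5: ready={H} → run H
t=6: ready={H} → run H
t=7: (idle)

completion order = E, H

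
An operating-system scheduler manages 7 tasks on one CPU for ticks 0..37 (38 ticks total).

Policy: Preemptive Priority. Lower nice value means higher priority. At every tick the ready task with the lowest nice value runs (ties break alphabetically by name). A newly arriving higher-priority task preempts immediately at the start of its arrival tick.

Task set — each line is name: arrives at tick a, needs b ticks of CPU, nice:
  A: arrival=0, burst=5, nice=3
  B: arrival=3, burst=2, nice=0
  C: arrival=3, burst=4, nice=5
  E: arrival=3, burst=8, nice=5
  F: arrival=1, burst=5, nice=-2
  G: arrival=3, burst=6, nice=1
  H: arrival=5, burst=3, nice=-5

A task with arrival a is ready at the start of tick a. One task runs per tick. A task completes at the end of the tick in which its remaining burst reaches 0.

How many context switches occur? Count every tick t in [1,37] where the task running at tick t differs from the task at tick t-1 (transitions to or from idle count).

context switches = 9

t=0: ready={A} → run A
t=1: ready={A,F} → run F
t=2: ready={A,F} → run F
t=3: ready={A,B,C,E,F,G} → run F
t=4: ready={A,B,C,E,F,G} → run F
t=5: ready={A,B,C,E,F,G,H} → run H
t=6: ready={A,B,C,E,F,G,H} → run H
t=7: ready={A,B,C,E,F,G,H} → run H
t=8: ready={A,B,C,E,F,G} → run F
t=9: ready={A,B,C,E,G} → run B
t=10: ready={A,B,C,E,G} → run B
t=11: ready={A,C,E,G} → run G
t=12: ready={A,C,E,G} → run G
t=13: ready={A,C,E,G} → run G
t=14: ready={A,C,E,G} → run G
t=15: ready={A,C,E,G} → run G
t=16: ready={A,C,E,G} → run G
t=17: ready={A,C,E} → run A
t=18: ready={A,C,E} → run A
t=19: ready={A,C,E} → run A
t=20: ready={A,C,E} → run A
t=21: ready={C,E} → run C
t=22: ready={C,E} → run C
t=23: ready={C,E} → run C
t=24: ready={C,E} → run C
t=25: ready={E} → run E
t=26: ready={E} → run E
t=27: ready={E} → run E
t=28: ready={E} → run E
t=29: ready={E} → run E
t=30: ready={E} → run E
t=31: ready={E} → run E
t=32: ready={E} → run E
t=33: (idle)
t=34: (idle)
t=35: (idle)
t=36: (idle)
t=37: (idle)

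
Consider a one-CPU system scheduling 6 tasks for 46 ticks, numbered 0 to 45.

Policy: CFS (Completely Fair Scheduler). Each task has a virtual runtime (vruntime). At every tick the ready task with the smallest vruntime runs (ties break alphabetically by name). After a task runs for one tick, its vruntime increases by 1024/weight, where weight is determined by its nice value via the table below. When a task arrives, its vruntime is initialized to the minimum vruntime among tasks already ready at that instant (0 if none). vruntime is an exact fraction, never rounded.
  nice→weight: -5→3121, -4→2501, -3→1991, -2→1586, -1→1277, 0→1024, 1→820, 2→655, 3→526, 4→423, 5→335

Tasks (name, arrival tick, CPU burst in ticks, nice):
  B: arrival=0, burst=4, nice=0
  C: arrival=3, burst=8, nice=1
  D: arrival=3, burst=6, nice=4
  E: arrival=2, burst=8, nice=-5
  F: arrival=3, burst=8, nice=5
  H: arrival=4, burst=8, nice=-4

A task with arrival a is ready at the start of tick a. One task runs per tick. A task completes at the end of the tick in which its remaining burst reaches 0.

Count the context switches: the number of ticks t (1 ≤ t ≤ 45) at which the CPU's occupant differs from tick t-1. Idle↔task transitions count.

context switches = 34

t=0: vr[B=0] → run B
t=1: vr[B=1] → run B
t=2: vr[B=2 E=2] → run B
t=3: vr[B=3 C=2 D=2 E=2 F=2] → run C
t=4: vr[B=3 C=666/205 D=2 E=2 F=2 H=2] → run D
t=5: vr[B=3 C=666/205 D=1870/423 E=2 F=2 H=2] → run E
t=6: vr[B=3 C=666/205 D=1870/423 E=7266/3121 F=2 H=2] → run F
t=7: vr[B=3 C=666/205 D=1870/423 E=7266/3121 F=1694/335 H=2] → run H
t=8: vr[B=3 C=666/205 D=1870/423 E=7266/3121 F=1694/335 H=6026/2501] → run E
t=9: vr[B=3 C=666/205 D=1870/423 E=8290/3121 F=1694/335 H=6026/2501] → run H
t=10: vr[B=3 C=666/205 D=1870/423 E=8290/3121 F=1694/335 H=7050/2501] → run E
t=11: vr[B=3 C=666/205 D=1870/423 E=9314/3121 F=1694/335 H=7050/2501] → run H
t=12: vr[B=3 C=666/205 D=1870/423 E=9314/3121 F=1694/335 H=8074/2501] → run E
t=13: vr[B=3 C=666/205 D=1870/423 E=10338/3121 F=1694/335 H=8074/2501] → run B
t=14: vr[C=666/205 D=1870/423 E=10338/3121 F=1694/335 H=8074/2501] → run H
t=15: vr[C=666/205 D=1870/423 E=10338/3121 F=1694/335 H=9098/2501] → run C
t=16: vr[C=922/205 D=1870/423 E=10338/3121 F=1694/335 H=9098/2501] → run E
t=17: vr[C=922/205 D=1870/423 E=11362/3121 F=1694/335 H=9098/2501] → run H
t=18: vr[C=922/205 D=1870/423 E=11362/3121 F=1694/335 H=10122/2501] → run E
t=19: vr[C=922/205 D=1870/423 E=12386/3121 F=1694/335 H=10122/2501] → run E
t=20: vr[C=922/205 D=1870/423 E=13410/3121 F=1694/335 H=10122/2501] → run H
t=21: vr[C=922/205 D=1870/423 E=13410/3121 F=1694/335 H=11146/2501] → run E
t=22: vr[C=922/205 D=1870/423 F=1694/335 H=11146/2501] → run D
t=23: vr[C=922/205 D=2894/423 F=1694/335 H=11146/2501] → run H
t=24: vr[C=922/205 D=2894/423 F=1694/335 H=12170/2501] → run C
t=25: vr[C=1178/205 D=2894/423 F=1694/335 H=12170/2501] → run H
t=26: vr[C=1178/205 D=2894/423 F=1694/335] → run F
t=27: vr[C=1178/205 D=2894/423 F=2718/335] → run C
t=28: vr[C=1434/205 D=2894/423 F=2718/335] → run D
t=29: vr[C=1434/205 D=1306/141 F=2718/335] → run C
t=30: vr[C=338/41 D=1306/141 F=2718/335] → run F
t=31: vr[C=338/41 D=1306/141 F=3742/335] → run C
t=32: vr[C=1946/205 D=1306/141 F=3742/335] → run D
t=33: vr[C=1946/205 D=4942/423 F=3742/335] → run C
t=34: vr[C=2202/205 D=4942/423 F=3742/335] → run C
t=35: vr[D=4942/423 F=3742/335] → run F
t=36: vr[D=4942/423 F=4766/335] → run D
t=37: vr[D=5966/423 F=4766/335] → run D
t=38: vr[F=4766/335] → run F
t=39: vr[F=1158/67] → run F
t=40: vr[F=6814/335] → run F
t=41: vr[F=7838/335] → run F
t=42: (idle)
t=43: (idle)
t=44: (idle)
t=45: (idle)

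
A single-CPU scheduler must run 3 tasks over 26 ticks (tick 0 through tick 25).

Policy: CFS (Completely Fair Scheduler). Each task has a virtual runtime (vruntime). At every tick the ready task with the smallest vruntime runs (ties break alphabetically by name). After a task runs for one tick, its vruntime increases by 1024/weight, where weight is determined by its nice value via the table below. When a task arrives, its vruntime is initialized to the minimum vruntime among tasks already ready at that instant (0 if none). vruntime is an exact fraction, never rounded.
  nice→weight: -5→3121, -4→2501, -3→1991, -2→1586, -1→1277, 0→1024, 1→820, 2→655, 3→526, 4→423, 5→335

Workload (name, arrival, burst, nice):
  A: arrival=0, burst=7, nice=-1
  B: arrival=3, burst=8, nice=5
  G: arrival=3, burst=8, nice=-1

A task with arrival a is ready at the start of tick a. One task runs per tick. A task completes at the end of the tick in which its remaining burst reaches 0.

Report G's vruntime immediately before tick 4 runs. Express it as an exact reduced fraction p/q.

vruntime(G, start of tick 4) = 3072/1277

t=0: vr[A=0] → run A
t=1: vr[A=1024/1277] → run A
t=2: vr[A=2048/1277] → run A
t=3: vr[A=3072/1277 B=3072/1277 G=3072/1277] → run A
t=4: vr[A=4096/1277 B=3072/1277 G=3072/1277] → run B
t=5: vr[A=4096/1277 B=2336768/427795 G=3072/1277] → run G
t=6: vr[A=4096/1277 B=2336768/427795 G=4096/1277] → run A
t=7: vr[A=5120/1277 B=2336768/427795 G=4096/1277] → run G
t=8: vr[A=5120/1277 B=2336768/427795 G=5120/1277] → run A
t=9: vr[A=6144/1277 B=2336768/427795 G=5120/1277] → run G
t=10: vr[A=6144/1277 B=2336768/427795 G=6144/1277] → run A
t=11: vr[B=2336768/427795 G=6144/1277] → run G
t=12: vr[B=2336768/427795 G=7168/1277] → run B
t=13: vr[B=3644416/427795 G=7168/1277] → run G
t=14: vr[B=3644416/427795 G=8192/1277] → run G
t=15: vr[B=3644416/427795 G=9216/1277] → run G
t=16: vr[B=3644416/427795 G=10240/1277] → run G
t=17: vr[B=3644416/427795] → run B
t=18: vr[B=4952064/427795] → run B
t=19: vr[B=6259712/427795] → run B
t=20: vr[B=1513472/85559] → run B
t=21: vr[B=8875008/427795] → run B
t=22: vr[B=10182656/427795] → run B
t=23: (idle)
t=24: (idle)
t=25: (idle)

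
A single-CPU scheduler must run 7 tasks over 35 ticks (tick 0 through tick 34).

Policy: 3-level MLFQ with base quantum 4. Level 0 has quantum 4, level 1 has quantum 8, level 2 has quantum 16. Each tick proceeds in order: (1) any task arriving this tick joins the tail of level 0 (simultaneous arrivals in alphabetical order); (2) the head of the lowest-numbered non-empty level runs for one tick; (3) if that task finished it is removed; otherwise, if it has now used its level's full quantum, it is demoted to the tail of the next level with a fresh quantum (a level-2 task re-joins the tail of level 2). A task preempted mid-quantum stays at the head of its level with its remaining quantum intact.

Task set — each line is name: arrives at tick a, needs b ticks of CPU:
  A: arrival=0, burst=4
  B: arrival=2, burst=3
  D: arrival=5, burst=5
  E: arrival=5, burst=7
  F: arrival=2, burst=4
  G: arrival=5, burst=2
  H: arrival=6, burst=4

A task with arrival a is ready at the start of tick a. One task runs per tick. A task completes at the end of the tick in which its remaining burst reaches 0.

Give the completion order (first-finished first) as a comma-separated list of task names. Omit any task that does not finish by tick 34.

t=0: L0/L1/L2 = A/-/- → run A
t=1: L0/L1/L2 = A/-/- → run A
t=2: L0/L1/L2 = ABF/-/- → run A
t=3: L0/L1/L2 = ABF/-/- → run A
t=4: L0/L1/L2 = BF/-/- → run B
t=5: L0/L1/L2 = BFDEG/-/- → run B
t=6: L0/L1/L2 = BFDEGH/-/- → run B
t=7: L0/L1/L2 = FDEGH/-/- → run F
t=8: L0/L1/L2 = FDEGH/-/- → run F
t=9: L0/L1/L2 = FDEGH/-/- → run F
t=10: L0/L1/L2 = FDEGH/-/- → run F
t=11: L0/L1/L2 = DEGH/-/- → run D
t=12: L0/L1/L2 = DEGH/-/- → run D
t=13: L0/L1/L2 = DEGH/-/- → run D
t=14: L0/L1/L2 = DEGH/-/- → run D
t=15: L0/L1/L2 = EGH/D/- → run E
t=16: L0/L1/L2 = EGH/D/- → run E
t=17: L0/L1/L2 = EGH/D/- → run E
t=18: L0/L1/L2 = EGH/D/- → run E
t=19: L0/L1/L2 = GH/DE/- → run G
t=20: L0/L1/L2 = GH/DE/- → run G
t=21: L0/L1/L2 = H/DE/- → run H
t=22: L0/L1/L2 = H/DE/- → run H
t=23: L0/L1/L2 = H/DE/- → run H
t=24: L0/L1/L2 = H/DE/- → run H
t=25: L0/L1/L2 = -/DE/- → run D
t=26: L0/L1/L2 = -/E/- → run E
t=27: L0/L1/L2 = -/E/- → run E
t=28: L0/L1/L2 = -/E/- → run E
t=29: (idle)
t=30: (idle)
t=31: (idle)
t=32: (idle)
t=33: (idle)
t=34: (idle)

completion order = A, B, F, G, H, D, E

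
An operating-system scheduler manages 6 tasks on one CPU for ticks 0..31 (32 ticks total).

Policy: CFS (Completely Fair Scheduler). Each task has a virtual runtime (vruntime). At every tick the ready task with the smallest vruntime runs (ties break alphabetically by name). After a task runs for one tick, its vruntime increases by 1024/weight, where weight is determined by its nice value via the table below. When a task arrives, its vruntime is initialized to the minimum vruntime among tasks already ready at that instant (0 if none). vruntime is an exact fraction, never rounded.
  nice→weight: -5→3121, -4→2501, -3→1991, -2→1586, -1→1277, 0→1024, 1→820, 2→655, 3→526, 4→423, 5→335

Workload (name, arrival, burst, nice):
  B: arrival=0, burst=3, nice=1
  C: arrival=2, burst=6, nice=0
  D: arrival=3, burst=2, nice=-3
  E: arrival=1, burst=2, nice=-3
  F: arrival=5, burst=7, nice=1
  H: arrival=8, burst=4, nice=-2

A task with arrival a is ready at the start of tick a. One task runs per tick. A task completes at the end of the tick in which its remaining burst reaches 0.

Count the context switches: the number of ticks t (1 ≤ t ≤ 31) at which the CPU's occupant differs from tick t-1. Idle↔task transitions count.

context switches = 20

t=0: vr[B=0] → run B
t=1: vr[B=256/205 E=256/205] → run B
t=2: vr[B=512/205 C=256/205 E=256/205] → run C
t=3: vr[B=512/205 C=461/205 D=256/205 E=256/205] → run D
t=4: vr[B=512/205 C=461/205 D=719616/408155 E=256/205] → run E
t=5: vr[B=512/205 C=461/205 D=719616/408155 E=719616/408155 F=719616/408155] → run D
t=6: vr[B=512/205 C=461/205 E=719616/408155 F=719616/408155] → run E
t=7: vr[B=512/205 C=461/205 F=719616/408155] → run F
t=8: vr[B=512/205 C=461/205 F=1229312/408155 H=461/205] → run C
t=9: vr[B=512/205 C=666/205 F=1229312/408155 H=461/205] → run H
t=10: vr[B=512/205 C=666/205 F=1229312/408155 H=470533/162565] → run B
t=11: vr[C=666/205 F=1229312/408155 H=470533/162565] → run H
t=12: vr[C=666/205 F=1229312/408155 H=575493/162565] → run F
t=13: vr[C=666/205 F=1739008/408155 H=575493/162565] → run C
t=14: vr[C=871/205 F=1739008/408155 H=575493/162565] → run H
t=15: vr[C=871/205 F=1739008/408155 H=680453/162565] → run H
t=16: vr[C=871/205 F=1739008/408155] → run C
t=17: vr[C=1076/205 F=1739008/408155] → run F
t=18: vr[C=1076/205 F=2248704/408155] → run C
t=19: vr[C=1281/205 F=2248704/408155] → run F
t=20: vr[C=1281/205 F=551680/81631] → run C
t=21: vr[F=551680/81631] → run F
t=22: vr[F=3268096/408155] → run F
t=23: vr[F=3777792/408155] → run F
t=24: (idle)
t=25: (idle)
t=26: (idle)
t=27: (idle)
t=28: (idle)
t=29: (idle)
t=30: (idle)
t=31: (idle)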